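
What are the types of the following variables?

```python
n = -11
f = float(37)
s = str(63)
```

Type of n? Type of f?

n is int; f is float

int, float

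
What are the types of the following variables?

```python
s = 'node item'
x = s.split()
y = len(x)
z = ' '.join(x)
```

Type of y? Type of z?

len() returns int; str.join() returns str

int, str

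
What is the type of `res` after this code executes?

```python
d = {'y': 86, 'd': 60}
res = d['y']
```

Accessing dict[str, int] with key 'y' returns int value 86

int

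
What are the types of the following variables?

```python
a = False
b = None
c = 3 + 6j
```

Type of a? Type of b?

a is bool; b is NoneType

bool, NoneType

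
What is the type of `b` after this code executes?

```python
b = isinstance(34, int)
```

isinstance() returns bool

bool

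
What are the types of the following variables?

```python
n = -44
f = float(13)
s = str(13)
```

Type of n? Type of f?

n is int; f is float

int, float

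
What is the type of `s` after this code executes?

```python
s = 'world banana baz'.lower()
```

str.lower() returns str

str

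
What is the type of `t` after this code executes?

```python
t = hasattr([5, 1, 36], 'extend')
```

hasattr() returns bool

bool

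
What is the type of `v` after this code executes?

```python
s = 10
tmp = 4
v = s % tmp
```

int % int returns int (10 % 4 = 2)

int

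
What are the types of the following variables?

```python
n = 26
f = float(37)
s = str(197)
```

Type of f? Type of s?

f is float; s is str

float, str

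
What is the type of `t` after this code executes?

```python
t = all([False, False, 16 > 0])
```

all() returns bool

bool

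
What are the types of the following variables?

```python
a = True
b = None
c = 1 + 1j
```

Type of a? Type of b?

a is bool; b is NoneType

bool, NoneType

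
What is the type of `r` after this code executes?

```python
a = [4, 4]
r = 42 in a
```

'in' operator returns bool

bool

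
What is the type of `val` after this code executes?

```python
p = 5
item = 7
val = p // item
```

int // int returns int (5 // 7 = 0)

int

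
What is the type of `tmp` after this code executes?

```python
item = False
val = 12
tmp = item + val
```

bool + int returns int (False is 0, so 0 + 12 = 12)

int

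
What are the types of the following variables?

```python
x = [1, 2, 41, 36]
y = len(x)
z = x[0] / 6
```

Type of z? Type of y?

int / int returns float; len() returns int

float, int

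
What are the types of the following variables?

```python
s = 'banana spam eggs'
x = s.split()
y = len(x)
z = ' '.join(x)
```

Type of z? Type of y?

str.join() returns str; len() returns int

str, int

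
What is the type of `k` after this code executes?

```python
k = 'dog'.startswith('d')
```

str.startswith() returns bool

bool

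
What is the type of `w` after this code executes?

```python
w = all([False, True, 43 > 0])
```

all() returns bool

bool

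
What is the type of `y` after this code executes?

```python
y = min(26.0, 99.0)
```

min() of floats returns float

float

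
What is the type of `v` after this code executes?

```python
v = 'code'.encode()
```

str.encode() returns bytes

bytes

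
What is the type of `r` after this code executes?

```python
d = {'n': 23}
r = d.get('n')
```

dict.get() returns the value (int) when key is found

int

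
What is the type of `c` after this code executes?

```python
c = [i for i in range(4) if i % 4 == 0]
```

A list comprehension [...] produces a list

list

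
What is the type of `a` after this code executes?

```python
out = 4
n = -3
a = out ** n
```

int ** negative int returns float

float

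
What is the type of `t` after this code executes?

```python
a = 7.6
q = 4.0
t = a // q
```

float // float returns float (floor division preserves float type)

float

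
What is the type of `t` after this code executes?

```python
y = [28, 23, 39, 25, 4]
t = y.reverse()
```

list.reverse() returns None

NoneType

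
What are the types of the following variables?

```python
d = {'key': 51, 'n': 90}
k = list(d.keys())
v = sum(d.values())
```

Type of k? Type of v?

list(...) returns list; sum of int values returns int

list, int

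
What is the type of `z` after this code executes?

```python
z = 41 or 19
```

'or' returns the first truthy value (41, which is int)

int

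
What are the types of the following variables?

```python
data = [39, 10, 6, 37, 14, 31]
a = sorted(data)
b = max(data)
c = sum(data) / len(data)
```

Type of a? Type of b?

sorted() returns list; max of ints returns int

list, int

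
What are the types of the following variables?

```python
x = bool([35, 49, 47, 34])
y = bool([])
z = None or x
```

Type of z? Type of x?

None or <bool> returns the bool; bool() returns bool

bool, bool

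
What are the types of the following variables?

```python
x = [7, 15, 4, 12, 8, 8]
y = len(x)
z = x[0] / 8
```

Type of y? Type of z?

len() returns int; int / int returns float

int, float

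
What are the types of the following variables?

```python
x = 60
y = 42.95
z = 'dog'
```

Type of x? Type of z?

x is int; z is str

int, str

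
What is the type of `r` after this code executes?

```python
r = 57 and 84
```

'and' returns the last value when all truthy (84, which is int)

int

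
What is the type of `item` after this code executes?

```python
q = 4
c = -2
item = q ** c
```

int ** negative int returns float

float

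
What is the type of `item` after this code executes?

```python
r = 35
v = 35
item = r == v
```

Equality comparison returns bool

bool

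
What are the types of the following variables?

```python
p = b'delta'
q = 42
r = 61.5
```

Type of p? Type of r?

p is bytes; r is float

bytes, float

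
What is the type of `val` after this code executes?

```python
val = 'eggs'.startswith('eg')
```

str.startswith() returns bool

bool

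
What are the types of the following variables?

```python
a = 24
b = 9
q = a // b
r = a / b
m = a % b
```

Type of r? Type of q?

int / int returns float; int // int returns int

float, int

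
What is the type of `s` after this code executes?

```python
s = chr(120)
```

chr() returns str (single character)

str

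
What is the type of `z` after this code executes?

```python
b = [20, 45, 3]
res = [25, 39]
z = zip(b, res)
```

zip() returns a zip iterator object

zip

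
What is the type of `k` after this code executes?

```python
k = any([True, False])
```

any() returns bool

bool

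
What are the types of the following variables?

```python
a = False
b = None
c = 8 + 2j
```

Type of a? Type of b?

a is bool; b is NoneType

bool, NoneType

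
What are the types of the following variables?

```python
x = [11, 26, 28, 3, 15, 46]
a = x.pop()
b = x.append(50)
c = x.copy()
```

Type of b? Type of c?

list.append() returns None; list.copy() returns list

NoneType, list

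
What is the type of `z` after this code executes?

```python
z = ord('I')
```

ord() returns int (Unicode code point)

int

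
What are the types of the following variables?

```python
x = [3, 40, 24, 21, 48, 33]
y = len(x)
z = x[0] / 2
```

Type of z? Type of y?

int / int returns float; len() returns int

float, int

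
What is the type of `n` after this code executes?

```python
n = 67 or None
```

'or' returns first truthy value (67, int)

int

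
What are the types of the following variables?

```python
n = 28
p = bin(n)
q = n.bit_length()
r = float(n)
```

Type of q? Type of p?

int.bit_length() returns int; bin() returns str

int, str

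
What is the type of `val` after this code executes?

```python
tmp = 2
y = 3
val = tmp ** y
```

int ** positive int returns int (2 ** 3 = 8)

int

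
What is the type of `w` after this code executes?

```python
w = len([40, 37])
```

len() always returns int

int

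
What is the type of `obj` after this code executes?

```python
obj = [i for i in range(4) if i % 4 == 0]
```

A list comprehension [...] produces a list

list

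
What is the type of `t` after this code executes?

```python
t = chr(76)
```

chr() returns str (single character)

str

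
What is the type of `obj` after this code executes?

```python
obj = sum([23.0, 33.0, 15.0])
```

sum() of floats returns float

float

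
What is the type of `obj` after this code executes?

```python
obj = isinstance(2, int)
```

isinstance() returns bool

bool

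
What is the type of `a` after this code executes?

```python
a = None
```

None has type NoneType

NoneType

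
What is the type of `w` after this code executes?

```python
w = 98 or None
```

'or' returns first truthy value (98, int)

int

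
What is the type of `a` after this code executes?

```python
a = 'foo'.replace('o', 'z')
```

str.replace() returns str

str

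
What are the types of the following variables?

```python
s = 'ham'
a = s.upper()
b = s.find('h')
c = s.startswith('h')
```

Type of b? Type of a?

str.find() returns int; str.upper() returns str

int, str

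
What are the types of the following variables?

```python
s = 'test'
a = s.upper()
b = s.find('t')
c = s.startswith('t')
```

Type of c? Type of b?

str.startswith() returns bool; str.find() returns int

bool, int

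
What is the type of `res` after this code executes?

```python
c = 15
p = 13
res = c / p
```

int / int always returns float in Python 3 (15 / 13 = 1.15385)

float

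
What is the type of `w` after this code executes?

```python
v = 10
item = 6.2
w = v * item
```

int * float returns float (10 * 6.2 = 62.0)

float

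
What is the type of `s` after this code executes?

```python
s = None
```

None has type NoneType

NoneType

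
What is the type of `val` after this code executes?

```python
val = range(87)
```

range() returns a range object

range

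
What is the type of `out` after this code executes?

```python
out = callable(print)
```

callable() returns bool

bool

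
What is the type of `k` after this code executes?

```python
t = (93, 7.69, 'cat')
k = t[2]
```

Index 2 of tuple is 'cat' which is str

str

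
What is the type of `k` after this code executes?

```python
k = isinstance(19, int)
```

isinstance() returns bool

bool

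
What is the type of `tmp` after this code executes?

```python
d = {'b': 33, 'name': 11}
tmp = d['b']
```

Accessing dict[str, int] with key 'b' returns int value 33

int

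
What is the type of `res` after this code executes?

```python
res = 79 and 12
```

'and' returns the last value when all truthy (12, which is int)

int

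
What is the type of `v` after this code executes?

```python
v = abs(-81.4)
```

abs() of float returns float

float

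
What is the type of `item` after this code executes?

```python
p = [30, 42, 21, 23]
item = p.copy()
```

list.copy() returns list

list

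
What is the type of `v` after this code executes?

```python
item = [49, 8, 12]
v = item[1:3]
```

Slicing a list always returns a list

list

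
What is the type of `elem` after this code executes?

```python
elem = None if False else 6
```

Ternary: condition is False, else branch (6) taken → int

int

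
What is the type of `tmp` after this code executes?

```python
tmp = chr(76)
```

chr() returns str (single character)

str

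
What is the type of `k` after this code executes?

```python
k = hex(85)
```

hex() returns str representation

str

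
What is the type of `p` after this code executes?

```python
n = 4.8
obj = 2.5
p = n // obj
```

float // float returns float (floor division preserves float type)

float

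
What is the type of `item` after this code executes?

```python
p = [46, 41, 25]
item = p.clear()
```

list.clear() returns None

NoneType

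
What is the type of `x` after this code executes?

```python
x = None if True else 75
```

Ternary: condition is True, if branch (None) taken → NoneType

NoneType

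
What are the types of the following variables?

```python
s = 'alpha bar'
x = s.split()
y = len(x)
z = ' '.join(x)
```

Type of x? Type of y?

str.split() returns list; len() returns int

list, int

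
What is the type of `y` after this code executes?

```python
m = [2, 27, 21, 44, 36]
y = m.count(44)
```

list.count() returns int

int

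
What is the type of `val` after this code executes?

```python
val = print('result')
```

print() returns None

NoneType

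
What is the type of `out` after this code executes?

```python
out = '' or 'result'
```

'or' returns first truthy value ('result', which is str)

str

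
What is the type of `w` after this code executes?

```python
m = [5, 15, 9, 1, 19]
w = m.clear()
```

list.clear() returns None

NoneType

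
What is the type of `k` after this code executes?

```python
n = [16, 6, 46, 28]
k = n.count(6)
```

list.count() returns int

int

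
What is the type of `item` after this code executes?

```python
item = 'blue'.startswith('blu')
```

str.startswith() returns bool

bool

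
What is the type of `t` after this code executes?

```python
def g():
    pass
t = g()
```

A function with no return statement returns None

NoneType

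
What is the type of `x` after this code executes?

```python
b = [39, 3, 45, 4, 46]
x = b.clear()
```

list.clear() returns None

NoneType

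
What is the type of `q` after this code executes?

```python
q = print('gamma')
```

print() returns None

NoneType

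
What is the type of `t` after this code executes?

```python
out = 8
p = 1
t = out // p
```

int // int returns int (8 // 1 = 8)

int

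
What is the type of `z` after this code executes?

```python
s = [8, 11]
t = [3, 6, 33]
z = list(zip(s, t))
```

list(zip(...)) returns a list of tuples

list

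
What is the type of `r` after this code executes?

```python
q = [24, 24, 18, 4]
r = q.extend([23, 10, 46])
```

list.extend() returns None

NoneType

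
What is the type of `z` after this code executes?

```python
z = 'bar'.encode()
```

str.encode() returns bytes

bytes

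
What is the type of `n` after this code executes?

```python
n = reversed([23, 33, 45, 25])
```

reversed() on a list returns a list_reverseiterator

list_reverseiterator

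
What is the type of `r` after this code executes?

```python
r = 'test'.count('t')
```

str.count() returns int

int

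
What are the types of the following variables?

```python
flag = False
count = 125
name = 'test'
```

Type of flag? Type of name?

flag is bool; name is str

bool, str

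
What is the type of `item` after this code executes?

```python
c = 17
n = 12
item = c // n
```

int // int returns int (17 // 12 = 1)

int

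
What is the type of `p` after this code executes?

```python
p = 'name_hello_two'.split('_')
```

str.split() returns list

list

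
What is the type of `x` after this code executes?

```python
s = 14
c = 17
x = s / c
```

int / int always returns float in Python 3 (14 / 17 = 0.823529)

float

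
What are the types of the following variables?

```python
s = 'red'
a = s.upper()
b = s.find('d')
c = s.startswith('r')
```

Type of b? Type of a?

str.find() returns int; str.upper() returns str

int, str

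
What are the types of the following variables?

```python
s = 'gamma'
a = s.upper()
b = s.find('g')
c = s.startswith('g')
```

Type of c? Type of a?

str.startswith() returns bool; str.upper() returns str

bool, str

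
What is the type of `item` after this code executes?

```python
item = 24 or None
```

'or' returns first truthy value (24, int)

int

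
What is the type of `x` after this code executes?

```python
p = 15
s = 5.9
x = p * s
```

int * float returns float (15 * 5.9 = 88.5)

float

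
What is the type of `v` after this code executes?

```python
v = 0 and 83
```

'and' returns the first falsy value (0, which is int)

int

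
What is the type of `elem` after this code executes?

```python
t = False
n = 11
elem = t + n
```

bool + int returns int (False is 0, so 0 + 11 = 11)

int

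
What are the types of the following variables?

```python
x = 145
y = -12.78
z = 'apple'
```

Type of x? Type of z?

x is int; z is str

int, str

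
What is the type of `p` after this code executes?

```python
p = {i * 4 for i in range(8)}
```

A set comprehension {expr for x in iterable} produces a set

set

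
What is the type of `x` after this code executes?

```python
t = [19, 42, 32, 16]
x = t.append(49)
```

list.append() returns None (mutates in place)

NoneType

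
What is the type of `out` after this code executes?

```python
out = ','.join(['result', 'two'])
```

str.join() returns str

str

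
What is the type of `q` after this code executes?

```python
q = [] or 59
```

'or' returns first truthy value (59, which is int)

int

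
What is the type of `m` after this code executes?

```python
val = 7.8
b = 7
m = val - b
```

float - int returns float (7.8 - 7 = 0.8)

float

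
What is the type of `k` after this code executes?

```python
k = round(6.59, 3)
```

round() with ndigits arg returns float

float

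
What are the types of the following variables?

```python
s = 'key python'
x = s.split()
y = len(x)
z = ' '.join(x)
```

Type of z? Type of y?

str.join() returns str; len() returns int

str, int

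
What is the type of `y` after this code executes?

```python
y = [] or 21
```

'or' returns first truthy value (21, which is int)

int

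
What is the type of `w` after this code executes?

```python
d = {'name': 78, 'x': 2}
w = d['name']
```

Accessing dict[str, int] with key 'name' returns int value 78

int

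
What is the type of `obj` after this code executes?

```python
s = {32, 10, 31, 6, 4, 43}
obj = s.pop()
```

Popping from a set of ints returns int

int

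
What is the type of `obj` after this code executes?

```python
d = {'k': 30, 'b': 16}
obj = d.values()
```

.values() returns a dict_values view object

dict_values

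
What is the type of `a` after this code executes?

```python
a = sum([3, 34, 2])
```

sum() of ints returns int

int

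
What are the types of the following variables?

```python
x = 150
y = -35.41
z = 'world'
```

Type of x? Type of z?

x is int; z is str

int, str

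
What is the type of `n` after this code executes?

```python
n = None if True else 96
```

Ternary: condition is True, if branch (None) taken → NoneType

NoneType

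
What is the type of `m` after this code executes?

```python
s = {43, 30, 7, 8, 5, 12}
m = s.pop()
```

Popping from a set of ints returns int

int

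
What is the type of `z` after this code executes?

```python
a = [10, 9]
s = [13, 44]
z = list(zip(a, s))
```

list(zip(...)) returns a list of tuples

list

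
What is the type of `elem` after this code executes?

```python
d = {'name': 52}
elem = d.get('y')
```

dict.get() returns None when key 'y' is not found and no default given

NoneType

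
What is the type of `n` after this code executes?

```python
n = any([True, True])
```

any() returns bool

bool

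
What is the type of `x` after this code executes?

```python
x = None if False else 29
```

Ternary: condition is False, else branch (29) taken → int

int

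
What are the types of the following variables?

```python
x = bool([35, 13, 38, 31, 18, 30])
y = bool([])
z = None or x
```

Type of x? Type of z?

bool() returns bool; None or <bool> returns the bool

bool, bool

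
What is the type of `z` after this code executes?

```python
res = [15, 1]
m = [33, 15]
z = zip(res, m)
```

zip() returns a zip iterator object

zip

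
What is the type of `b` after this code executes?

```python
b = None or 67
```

'or' with None returns the other value (67, int)

int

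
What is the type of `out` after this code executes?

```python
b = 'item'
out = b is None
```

'is' comparison returns bool

bool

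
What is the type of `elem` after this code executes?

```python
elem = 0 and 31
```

'and' returns the first falsy value (0, which is int)

int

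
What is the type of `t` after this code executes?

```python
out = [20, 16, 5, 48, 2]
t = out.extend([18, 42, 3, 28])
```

list.extend() returns None

NoneType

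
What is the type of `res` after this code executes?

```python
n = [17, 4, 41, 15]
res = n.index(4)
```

list.index() returns int

int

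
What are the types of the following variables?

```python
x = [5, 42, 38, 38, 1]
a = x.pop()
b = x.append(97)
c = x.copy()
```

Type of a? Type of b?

list.pop() returns the element (int); list.append() returns None

int, NoneType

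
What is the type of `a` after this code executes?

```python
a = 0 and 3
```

'and' returns the first falsy value (0, which is int)

int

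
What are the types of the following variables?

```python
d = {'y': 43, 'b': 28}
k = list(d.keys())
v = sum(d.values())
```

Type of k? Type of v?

list(...) returns list; sum of int values returns int

list, int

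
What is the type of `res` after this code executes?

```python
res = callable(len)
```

callable() returns bool

bool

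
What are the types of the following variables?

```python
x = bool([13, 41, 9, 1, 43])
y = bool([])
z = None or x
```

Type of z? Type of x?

None or <bool> returns the bool; bool() returns bool

bool, bool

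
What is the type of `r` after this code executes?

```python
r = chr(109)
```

chr() returns str (single character)

str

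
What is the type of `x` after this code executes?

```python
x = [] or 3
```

'or' returns first truthy value (3, which is int)

int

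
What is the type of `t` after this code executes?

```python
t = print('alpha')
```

print() returns None

NoneType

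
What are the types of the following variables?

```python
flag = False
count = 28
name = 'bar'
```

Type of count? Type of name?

count is int; name is str

int, str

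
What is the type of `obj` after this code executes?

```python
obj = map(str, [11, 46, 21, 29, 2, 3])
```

map() returns a map iterator object

map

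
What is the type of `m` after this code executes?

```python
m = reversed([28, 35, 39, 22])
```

reversed() on a list returns a list_reverseiterator

list_reverseiterator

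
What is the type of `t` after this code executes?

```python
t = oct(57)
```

oct() returns str representation

str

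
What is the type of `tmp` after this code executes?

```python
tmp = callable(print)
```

callable() returns bool

bool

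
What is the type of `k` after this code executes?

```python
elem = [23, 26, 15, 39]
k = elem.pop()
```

list.pop() returns the popped element (int here)

int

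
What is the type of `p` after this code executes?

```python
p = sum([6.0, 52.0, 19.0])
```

sum() of floats returns float

float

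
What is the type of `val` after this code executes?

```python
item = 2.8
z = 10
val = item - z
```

float - int returns float (2.8 - 10 = -7.2)

float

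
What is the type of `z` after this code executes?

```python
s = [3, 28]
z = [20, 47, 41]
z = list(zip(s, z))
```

list(zip(...)) returns a list of tuples

list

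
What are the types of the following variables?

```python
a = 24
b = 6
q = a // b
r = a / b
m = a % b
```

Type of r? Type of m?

int / int returns float; int % int returns int

float, int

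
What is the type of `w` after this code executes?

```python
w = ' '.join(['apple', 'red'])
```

str.join() returns str

str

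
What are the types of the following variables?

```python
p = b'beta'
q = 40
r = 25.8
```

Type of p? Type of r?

p is bytes; r is float

bytes, float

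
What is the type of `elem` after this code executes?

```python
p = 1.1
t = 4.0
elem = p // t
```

float // float returns float (floor division preserves float type)

float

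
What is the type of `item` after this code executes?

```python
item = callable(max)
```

callable() returns bool

bool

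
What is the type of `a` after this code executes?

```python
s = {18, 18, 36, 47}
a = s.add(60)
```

set.add() returns None (mutates in place)

NoneType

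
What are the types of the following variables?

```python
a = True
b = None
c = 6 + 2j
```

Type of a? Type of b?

a is bool; b is NoneType

bool, NoneType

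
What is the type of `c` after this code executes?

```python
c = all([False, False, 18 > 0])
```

all() returns bool

bool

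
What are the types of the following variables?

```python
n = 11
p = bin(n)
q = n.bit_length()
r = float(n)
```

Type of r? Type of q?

float() returns float; int.bit_length() returns int

float, int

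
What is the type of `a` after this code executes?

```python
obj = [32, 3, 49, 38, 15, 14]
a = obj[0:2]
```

Slicing a list always returns a list

list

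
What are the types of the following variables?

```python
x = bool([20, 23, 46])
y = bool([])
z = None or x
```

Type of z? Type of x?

None or <bool> returns the bool; bool() returns bool

bool, bool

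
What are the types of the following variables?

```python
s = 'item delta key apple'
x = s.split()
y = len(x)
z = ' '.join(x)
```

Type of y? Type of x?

len() returns int; str.split() returns list

int, list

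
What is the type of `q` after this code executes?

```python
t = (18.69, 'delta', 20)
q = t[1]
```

Index 1 of tuple is 'delta' which is str

str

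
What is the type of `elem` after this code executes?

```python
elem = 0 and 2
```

'and' returns the first falsy value (0, which is int)

int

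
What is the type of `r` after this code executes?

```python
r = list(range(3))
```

list(range(...)) returns list

list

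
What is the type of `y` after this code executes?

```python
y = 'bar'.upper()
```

str.upper() returns str

str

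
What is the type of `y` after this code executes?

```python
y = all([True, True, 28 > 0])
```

all() returns bool

bool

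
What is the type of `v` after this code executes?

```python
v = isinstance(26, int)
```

isinstance() returns bool

bool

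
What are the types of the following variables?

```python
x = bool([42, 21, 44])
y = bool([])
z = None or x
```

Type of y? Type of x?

bool() returns bool; bool() returns bool

bool, bool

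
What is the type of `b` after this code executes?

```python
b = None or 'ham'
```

'or' with None returns the other value ('ham', str)

str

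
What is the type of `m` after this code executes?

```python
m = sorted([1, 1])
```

sorted() always returns list

list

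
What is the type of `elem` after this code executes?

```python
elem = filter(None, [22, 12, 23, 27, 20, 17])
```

filter() returns a filter iterator object

filter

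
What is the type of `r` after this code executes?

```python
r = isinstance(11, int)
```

isinstance() returns bool

bool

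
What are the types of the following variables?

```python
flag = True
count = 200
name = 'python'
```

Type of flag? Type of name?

flag is bool; name is str

bool, str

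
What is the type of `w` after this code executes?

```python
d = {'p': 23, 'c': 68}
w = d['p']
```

Accessing dict[str, int] with key 'p' returns int value 23

int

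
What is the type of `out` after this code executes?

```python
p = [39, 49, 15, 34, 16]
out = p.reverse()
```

list.reverse() returns None

NoneType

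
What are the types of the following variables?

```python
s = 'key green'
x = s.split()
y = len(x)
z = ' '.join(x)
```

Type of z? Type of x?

str.join() returns str; str.split() returns list

str, list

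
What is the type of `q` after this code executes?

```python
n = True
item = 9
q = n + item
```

bool + int returns int (True is 1, so 1 + 9 = 10)

int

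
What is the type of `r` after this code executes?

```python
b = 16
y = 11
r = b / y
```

int / int always returns float in Python 3 (16 / 11 = 1.45455)

float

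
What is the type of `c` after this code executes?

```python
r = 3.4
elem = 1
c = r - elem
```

float - int returns float (3.4 - 1 = 2.4)

float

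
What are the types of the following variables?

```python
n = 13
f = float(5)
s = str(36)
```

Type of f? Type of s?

f is float; s is str

float, str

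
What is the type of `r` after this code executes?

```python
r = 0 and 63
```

'and' returns the first falsy value (0, which is int)

int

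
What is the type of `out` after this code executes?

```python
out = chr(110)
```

chr() returns str (single character)

str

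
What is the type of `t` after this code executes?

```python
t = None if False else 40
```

Ternary: condition is False, else branch (40) taken → int

int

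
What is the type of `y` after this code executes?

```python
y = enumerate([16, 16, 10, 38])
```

enumerate() returns an enumerate iterator object

enumerate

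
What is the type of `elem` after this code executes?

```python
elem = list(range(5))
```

list(range(...)) returns list

list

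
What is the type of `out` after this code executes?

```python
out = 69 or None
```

'or' returns first truthy value (69, int)

int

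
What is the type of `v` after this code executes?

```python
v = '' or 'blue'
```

'or' returns first truthy value ('blue', which is str)

str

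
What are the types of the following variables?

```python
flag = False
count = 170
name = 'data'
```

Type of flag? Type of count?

flag is bool; count is int

bool, int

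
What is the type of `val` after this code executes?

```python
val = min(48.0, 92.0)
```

min() of floats returns float

float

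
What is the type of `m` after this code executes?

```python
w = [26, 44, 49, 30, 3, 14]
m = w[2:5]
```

Slicing a list always returns a list

list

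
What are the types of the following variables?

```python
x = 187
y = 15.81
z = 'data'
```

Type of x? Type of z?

x is int; z is str

int, str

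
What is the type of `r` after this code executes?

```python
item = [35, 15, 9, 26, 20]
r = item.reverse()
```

list.reverse() returns None

NoneType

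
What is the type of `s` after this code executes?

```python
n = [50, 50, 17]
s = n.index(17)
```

list.index() returns int

int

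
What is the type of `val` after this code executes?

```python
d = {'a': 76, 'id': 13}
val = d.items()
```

dict.items() returns a dict_items view

dict_items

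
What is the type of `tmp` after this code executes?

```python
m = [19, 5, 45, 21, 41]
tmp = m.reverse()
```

list.reverse() returns None

NoneType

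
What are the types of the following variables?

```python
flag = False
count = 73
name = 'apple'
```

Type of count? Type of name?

count is int; name is str

int, str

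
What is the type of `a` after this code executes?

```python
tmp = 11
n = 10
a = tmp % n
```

int % int returns int (11 % 10 = 1)

int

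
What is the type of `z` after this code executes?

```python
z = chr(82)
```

chr() returns str (single character)

str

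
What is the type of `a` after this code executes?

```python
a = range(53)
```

range() returns a range object

range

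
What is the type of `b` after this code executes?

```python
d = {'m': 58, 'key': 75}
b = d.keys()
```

.keys() returns a dict_keys view object

dict_keys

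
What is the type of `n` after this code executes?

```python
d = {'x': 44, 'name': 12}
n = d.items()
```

dict.items() returns a dict_items view

dict_items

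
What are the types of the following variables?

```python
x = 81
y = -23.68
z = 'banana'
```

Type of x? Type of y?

x is int; y is float

int, float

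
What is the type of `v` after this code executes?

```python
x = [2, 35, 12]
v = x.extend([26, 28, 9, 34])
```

list.extend() returns None

NoneType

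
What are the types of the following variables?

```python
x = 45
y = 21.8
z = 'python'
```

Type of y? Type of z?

y is float; z is str

float, str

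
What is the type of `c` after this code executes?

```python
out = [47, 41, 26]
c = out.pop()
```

list.pop() returns the popped element (int here)

int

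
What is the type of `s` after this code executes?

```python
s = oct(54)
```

oct() returns str representation

str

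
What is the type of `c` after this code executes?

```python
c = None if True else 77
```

Ternary: condition is True, if branch (None) taken → NoneType

NoneType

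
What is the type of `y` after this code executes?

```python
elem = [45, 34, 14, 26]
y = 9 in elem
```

'in' operator returns bool

bool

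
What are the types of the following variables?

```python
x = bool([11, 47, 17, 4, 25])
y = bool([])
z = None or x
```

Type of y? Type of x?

bool() returns bool; bool() returns bool

bool, bool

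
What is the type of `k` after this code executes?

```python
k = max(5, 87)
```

max() of ints returns int

int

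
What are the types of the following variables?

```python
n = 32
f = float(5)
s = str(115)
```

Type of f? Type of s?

f is float; s is str

float, str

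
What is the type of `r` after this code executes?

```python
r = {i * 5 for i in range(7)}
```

A set comprehension {expr for x in iterable} produces a set

set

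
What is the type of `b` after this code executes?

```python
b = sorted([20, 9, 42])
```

sorted() always returns list

list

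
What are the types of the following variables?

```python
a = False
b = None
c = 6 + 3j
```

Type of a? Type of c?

a is bool; c is complex

bool, complex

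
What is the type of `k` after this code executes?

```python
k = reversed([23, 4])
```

reversed() on a list returns a list_reverseiterator

list_reverseiterator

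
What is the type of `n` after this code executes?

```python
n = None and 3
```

'and' returns first falsy value (None)

NoneType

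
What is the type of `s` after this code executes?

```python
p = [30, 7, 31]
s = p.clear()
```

list.clear() returns None

NoneType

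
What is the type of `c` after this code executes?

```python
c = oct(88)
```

oct() returns str representation

str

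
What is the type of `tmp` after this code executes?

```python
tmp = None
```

None has type NoneType

NoneType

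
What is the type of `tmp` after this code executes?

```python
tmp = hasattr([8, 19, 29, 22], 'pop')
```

hasattr() returns bool

bool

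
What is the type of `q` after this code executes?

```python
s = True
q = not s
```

'not' always returns bool

bool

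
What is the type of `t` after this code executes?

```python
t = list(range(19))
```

list(range(...)) returns list

list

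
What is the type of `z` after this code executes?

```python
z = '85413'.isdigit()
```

str.isdigit() returns bool

bool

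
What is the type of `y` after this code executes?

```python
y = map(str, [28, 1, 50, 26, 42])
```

map() returns a map iterator object

map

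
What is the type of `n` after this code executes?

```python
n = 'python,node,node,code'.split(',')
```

str.split() returns list

list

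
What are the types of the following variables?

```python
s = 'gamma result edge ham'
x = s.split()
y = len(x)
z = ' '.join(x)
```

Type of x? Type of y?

str.split() returns list; len() returns int

list, int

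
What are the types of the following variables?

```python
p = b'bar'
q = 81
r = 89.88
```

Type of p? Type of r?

p is bytes; r is float

bytes, float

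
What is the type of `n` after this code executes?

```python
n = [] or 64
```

'or' returns first truthy value (64, which is int)

int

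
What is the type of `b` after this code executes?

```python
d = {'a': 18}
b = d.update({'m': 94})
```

dict.update() returns None

NoneType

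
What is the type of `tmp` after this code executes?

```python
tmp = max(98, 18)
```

max() of ints returns int

int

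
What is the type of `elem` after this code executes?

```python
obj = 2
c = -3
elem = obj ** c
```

int ** negative int returns float

float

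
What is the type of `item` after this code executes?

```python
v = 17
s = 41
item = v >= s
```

Comparison operators return bool

bool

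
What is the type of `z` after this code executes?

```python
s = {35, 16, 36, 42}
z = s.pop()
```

Popping from a set of ints returns int

int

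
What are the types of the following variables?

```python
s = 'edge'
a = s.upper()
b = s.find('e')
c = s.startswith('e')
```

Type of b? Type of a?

str.find() returns int; str.upper() returns str

int, str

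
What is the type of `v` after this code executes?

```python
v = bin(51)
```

bin() returns str representation

str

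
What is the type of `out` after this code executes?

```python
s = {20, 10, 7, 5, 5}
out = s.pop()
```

Popping from a set of ints returns int

int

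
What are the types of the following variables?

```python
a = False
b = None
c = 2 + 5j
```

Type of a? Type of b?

a is bool; b is NoneType

bool, NoneType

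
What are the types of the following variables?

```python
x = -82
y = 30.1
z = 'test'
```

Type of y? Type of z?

y is float; z is str

float, str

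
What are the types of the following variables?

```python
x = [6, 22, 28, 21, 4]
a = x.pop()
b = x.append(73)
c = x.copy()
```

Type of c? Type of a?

list.copy() returns list; list.pop() returns the element (int)

list, int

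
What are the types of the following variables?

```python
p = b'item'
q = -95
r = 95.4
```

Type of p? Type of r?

p is bytes; r is float

bytes, float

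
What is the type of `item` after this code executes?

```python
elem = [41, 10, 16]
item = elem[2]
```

Indexing a list of ints returns int (elem[2] = 16)

int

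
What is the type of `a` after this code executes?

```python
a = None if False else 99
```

Ternary: condition is False, else branch (99) taken → int

int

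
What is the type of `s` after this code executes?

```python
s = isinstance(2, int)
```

isinstance() returns bool

bool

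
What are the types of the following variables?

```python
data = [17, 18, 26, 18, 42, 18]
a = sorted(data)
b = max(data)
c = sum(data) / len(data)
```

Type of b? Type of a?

max of ints returns int; sorted() returns list

int, list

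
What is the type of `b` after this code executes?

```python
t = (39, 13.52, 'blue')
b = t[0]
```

Index 0 of tuple is 39 which is int

int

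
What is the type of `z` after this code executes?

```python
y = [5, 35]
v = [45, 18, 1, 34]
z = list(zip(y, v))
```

list(zip(...)) returns a list of tuples

list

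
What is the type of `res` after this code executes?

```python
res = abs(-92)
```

abs() of int returns int

int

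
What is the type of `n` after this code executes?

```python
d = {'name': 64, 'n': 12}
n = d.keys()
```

.keys() returns a dict_keys view object

dict_keys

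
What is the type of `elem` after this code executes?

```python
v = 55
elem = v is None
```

'is' comparison returns bool

bool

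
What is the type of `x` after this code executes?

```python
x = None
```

None has type NoneType

NoneType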